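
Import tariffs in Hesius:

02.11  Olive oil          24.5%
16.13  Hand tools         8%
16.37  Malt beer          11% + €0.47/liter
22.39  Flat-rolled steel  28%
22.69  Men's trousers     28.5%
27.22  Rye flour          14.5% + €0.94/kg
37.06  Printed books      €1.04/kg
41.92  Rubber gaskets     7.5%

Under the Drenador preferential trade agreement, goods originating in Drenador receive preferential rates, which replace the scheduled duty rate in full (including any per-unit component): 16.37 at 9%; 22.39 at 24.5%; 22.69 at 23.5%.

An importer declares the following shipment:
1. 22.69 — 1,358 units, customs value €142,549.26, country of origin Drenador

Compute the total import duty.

Line 1 (22.69, Drenador, 1,358 units, €142,549.26):
Base rate for 22.69 is 28.5%.
Origin Drenador qualifies under the Hesius–Drenador agreement and 22.69 is covered: preferential rate 23.5% applies instead.
Duty = €142,549.26 × 23.5% = €33,499.08.

€33,499.08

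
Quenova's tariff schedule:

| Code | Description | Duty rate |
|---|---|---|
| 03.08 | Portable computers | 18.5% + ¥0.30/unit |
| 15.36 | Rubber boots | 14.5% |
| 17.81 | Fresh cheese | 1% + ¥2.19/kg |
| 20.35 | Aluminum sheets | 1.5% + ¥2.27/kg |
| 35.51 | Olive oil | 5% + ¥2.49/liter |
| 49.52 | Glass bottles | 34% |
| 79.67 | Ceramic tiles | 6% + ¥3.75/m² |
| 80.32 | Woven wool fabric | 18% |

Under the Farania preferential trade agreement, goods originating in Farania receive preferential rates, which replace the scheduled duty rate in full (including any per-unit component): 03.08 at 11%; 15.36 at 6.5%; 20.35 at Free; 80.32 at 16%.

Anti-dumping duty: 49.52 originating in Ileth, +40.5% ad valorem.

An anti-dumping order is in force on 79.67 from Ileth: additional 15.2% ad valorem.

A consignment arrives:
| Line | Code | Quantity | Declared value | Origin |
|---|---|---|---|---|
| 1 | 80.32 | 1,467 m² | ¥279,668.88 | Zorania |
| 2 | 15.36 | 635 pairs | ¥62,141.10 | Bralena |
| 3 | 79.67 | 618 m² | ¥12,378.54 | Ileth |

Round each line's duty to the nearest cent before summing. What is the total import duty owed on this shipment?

Line 1 (80.32, Zorania, 1,467 m², ¥279,668.88):
Base rate for 80.32 is 18%.
80.32 has an FTA preferential rate, but origin Zorania is not Farania; base rate stands.
Duty = ¥279,668.88 × 18% = ¥50,340.40.
Line 2 (15.36, Bralena, 635 pairs, ¥62,141.10):
Base rate for 15.36 is 14.5%.
15.36 has an FTA preferential rate, but origin Bralena is not Farania; base rate stands.
Duty = ¥62,141.10 × 14.5% = ¥9,010.46.
Line 3 (79.67, Ileth, 618 m², ¥12,378.54):
Base rate for 79.67 is 6% + ¥3.75/m².
Additional duty on 79.67 from Ileth: +15.2%. Applied ad valorem rate: 6% + 15.2% = 21.2%.
Duty = ¥12,378.54 × 21.2% + 618 × ¥3.75 = ¥4,941.75.
Total = ¥50,340.40 + ¥9,010.46 + ¥4,941.75 = ¥64,292.61.

¥64,292.61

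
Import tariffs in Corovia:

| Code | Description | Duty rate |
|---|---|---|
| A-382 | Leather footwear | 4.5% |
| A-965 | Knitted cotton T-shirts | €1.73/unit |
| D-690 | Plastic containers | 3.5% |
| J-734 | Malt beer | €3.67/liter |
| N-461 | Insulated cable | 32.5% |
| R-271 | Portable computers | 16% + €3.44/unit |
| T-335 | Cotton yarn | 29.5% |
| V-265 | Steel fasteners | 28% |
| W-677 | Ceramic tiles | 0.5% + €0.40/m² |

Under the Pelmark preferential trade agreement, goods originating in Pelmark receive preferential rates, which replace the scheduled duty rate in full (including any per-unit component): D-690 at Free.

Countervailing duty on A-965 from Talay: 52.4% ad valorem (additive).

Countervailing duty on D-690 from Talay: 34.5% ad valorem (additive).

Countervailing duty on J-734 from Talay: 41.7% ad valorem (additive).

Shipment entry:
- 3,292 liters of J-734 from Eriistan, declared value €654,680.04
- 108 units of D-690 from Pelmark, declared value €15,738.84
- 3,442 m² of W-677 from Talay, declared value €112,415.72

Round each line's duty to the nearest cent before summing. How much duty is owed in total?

Line 1 (J-734, Eriistan, 3,292 liters, €654,680.04):
Base rate for J-734 is €3.67/liter.
The additional-duty order on J-734 targets Talay, not Eriistan; it does not apply.
Duty = 3,292 × €3.67 = €12,081.64.
Line 2 (D-690, Pelmark, 108 units, €15,738.84):
Base rate for D-690 is 3.5%.
Origin Pelmark qualifies under the Corovia–Pelmark agreement and D-690 is covered: preferential rate Free applies instead.
The additional-duty order on D-690 targets Talay, not Pelmark; it does not apply.
Duty = €15,738.84 × 0% = €0.00.
Line 3 (W-677, Talay, 3,442 m², €112,415.72):
Base rate for W-677 is 0.5% + €0.40/m².
Duty = €112,415.72 × 0.5% + 3,442 × €0.40 = €1,938.88.
Total = €12,081.64 + €0.00 + €1,938.88 = €14,020.52.

€14,020.52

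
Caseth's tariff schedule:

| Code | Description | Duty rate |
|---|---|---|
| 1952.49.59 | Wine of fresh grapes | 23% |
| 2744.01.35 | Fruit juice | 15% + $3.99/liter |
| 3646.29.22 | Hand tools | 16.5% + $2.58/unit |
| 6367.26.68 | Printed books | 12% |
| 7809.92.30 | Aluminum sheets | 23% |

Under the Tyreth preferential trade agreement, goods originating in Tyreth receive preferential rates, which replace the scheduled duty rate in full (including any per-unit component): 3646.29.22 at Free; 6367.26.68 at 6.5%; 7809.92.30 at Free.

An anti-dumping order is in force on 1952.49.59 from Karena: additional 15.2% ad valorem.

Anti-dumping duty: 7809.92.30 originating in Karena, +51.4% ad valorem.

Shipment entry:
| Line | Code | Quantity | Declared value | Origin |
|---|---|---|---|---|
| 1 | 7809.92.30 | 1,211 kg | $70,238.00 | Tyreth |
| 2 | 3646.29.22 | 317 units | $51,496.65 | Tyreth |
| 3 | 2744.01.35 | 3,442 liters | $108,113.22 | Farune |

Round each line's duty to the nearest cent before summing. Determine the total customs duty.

$29,950.56

Line 1 (7809.92.30, Tyreth, 1,211 kg, $70,238.00):
Base rate for 7809.92.30 is 23%.
Origin Tyreth qualifies under the Caseth–Tyreth agreement and 7809.92.30 is covered: preferential rate Free applies instead.
The additional-duty order on 7809.92.30 targets Karena, not Tyreth; it does not apply.
Duty = $70,238.00 × 0% = $0.00.
Line 2 (3646.29.22, Tyreth, 317 units, $51,496.65):
Base rate for 3646.29.22 is 16.5% + $2.58/unit.
Origin Tyreth qualifies under the Caseth–Tyreth agreement and 3646.29.22 is covered: preferential rate Free applies instead.
Duty = $51,496.65 × 0% = $0.00.
Line 3 (2744.01.35, Farune, 3,442 liters, $108,113.22):
Base rate for 2744.01.35 is 15% + $3.99/liter.
Duty = $108,113.22 × 15% + 3,442 × $3.99 = $29,950.56.
Total = $0.00 + $0.00 + $29,950.56 = $29,950.56.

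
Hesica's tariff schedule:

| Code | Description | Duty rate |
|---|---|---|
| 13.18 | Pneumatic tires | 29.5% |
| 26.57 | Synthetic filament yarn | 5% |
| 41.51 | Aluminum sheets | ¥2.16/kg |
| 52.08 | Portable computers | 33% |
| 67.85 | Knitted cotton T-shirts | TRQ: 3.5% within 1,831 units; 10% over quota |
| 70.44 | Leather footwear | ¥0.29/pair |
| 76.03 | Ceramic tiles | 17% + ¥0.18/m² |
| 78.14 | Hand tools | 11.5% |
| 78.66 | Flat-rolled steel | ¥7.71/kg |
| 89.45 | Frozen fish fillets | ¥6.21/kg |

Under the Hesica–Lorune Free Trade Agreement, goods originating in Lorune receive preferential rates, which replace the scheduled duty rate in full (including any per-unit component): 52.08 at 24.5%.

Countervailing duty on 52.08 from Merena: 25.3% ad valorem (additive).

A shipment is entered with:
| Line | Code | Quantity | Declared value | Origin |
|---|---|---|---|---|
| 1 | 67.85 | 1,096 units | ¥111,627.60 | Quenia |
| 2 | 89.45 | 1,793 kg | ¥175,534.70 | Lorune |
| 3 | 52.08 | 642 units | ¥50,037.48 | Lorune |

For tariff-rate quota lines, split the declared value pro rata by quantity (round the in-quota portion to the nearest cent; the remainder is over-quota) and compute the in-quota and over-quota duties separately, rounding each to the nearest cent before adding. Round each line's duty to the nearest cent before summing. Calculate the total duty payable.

¥27,300.68

Line 1 (67.85, Quenia, 1,096 units, ¥111,627.60):
Code 67.85 is under a tariff-rate quota (threshold 1,831 units). Quantity 1,096 units is within the quota, so the in-quota rate 3.5% applies to the full value.
Duty = ¥111,627.60 × 3.5% = ¥3,906.97.
Line 2 (89.45, Lorune, 1,793 kg, ¥175,534.70):
Base rate for 89.45 is ¥6.21/kg.
Origin Lorune is the FTA partner but 89.45 is not on the preference list; base rate stands.
Duty = 1,793 × ¥6.21 = ¥11,134.53.
Line 3 (52.08, Lorune, 642 units, ¥50,037.48):
Base rate for 52.08 is 33%.
Origin Lorune qualifies under the Hesica–Lorune agreement and 52.08 is covered: preferential rate 24.5% applies instead.
The additional-duty order on 52.08 targets Merena, not Lorune; it does not apply.
Duty = ¥50,037.48 × 24.5% = ¥12,259.18.
Total = ¥3,906.97 + ¥11,134.53 + ¥12,259.18 = ¥27,300.68.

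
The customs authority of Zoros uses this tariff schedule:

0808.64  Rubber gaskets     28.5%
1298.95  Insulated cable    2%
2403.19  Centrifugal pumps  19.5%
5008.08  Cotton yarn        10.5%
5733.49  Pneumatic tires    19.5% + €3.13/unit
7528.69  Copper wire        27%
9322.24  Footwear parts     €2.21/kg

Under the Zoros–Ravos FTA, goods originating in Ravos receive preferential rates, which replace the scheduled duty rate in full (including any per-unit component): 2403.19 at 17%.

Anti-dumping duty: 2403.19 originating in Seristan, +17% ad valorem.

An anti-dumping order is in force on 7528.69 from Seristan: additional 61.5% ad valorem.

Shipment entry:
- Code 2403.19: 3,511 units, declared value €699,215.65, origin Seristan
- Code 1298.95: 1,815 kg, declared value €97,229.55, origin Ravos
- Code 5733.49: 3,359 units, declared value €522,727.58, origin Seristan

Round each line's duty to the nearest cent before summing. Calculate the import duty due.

Line 1 (2403.19, Seristan, 3,511 units, €699,215.65):
Base rate for 2403.19 is 19.5%.
2403.19 has an FTA preferential rate, but origin Seristan is not Ravos; base rate stands.
Additional duty on 2403.19 from Seristan: +17%. Applied ad valorem rate: 19.5% + 17% = 36.5%.
Duty = €699,215.65 × 36.5% = €255,213.71.
Line 2 (1298.95, Ravos, 1,815 kg, €97,229.55):
Base rate for 1298.95 is 2%.
Origin Ravos is the FTA partner but 1298.95 is not on the preference list; base rate stands.
Duty = €97,229.55 × 2% = €1,944.59.
Line 3 (5733.49, Seristan, 3,359 units, €522,727.58):
Base rate for 5733.49 is 19.5% + €3.13/unit.
Duty = €522,727.58 × 19.5% + 3,359 × €3.13 = €112,445.55.
Total = €255,213.71 + €1,944.59 + €112,445.55 = €369,603.85.

€369,603.85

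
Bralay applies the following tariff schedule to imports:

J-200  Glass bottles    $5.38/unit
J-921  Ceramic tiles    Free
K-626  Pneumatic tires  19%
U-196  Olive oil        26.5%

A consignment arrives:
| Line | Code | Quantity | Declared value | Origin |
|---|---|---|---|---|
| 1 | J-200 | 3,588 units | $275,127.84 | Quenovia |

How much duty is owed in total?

$19,303.44

Line 1 (J-200, Quenovia, 3,588 units, $275,127.84):
Base rate for J-200 is $5.38/unit.
Duty = 3,588 × $5.38 = $19,303.44.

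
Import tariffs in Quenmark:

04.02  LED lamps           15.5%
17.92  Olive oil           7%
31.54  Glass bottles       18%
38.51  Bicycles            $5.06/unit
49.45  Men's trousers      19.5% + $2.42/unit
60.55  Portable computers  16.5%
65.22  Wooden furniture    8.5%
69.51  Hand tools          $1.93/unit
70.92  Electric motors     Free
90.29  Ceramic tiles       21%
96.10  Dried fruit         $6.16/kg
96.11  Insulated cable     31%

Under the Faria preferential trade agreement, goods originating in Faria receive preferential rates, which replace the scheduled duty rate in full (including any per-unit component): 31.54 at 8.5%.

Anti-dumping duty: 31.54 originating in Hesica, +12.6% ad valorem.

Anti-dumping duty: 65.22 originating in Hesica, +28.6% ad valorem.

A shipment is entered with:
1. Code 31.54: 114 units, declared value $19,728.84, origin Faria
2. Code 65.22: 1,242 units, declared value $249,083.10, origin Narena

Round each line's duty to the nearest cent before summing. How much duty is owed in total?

$22,849.01

Line 1 (31.54, Faria, 114 units, $19,728.84):
Base rate for 31.54 is 18%.
Origin Faria qualifies under the Quenmark–Faria agreement and 31.54 is covered: preferential rate 8.5% applies instead.
The additional-duty order on 31.54 targets Hesica, not Faria; it does not apply.
Duty = $19,728.84 × 8.5% = $1,676.95.
Line 2 (65.22, Narena, 1,242 units, $249,083.10):
Base rate for 65.22 is 8.5%.
The additional-duty order on 65.22 targets Hesica, not Narena; it does not apply.
Duty = $249,083.10 × 8.5% = $21,172.06.
Total = $1,676.95 + $21,172.06 = $22,849.01.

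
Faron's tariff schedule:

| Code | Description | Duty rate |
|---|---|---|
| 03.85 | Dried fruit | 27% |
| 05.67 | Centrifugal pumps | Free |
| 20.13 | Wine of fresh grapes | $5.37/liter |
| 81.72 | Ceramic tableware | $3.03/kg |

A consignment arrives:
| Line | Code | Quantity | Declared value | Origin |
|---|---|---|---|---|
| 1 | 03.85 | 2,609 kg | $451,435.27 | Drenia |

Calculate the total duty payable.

Line 1 (03.85, Drenia, 2,609 kg, $451,435.27):
Base rate for 03.85 is 27%.
Duty = $451,435.27 × 27% = $121,887.52.

$121,887.52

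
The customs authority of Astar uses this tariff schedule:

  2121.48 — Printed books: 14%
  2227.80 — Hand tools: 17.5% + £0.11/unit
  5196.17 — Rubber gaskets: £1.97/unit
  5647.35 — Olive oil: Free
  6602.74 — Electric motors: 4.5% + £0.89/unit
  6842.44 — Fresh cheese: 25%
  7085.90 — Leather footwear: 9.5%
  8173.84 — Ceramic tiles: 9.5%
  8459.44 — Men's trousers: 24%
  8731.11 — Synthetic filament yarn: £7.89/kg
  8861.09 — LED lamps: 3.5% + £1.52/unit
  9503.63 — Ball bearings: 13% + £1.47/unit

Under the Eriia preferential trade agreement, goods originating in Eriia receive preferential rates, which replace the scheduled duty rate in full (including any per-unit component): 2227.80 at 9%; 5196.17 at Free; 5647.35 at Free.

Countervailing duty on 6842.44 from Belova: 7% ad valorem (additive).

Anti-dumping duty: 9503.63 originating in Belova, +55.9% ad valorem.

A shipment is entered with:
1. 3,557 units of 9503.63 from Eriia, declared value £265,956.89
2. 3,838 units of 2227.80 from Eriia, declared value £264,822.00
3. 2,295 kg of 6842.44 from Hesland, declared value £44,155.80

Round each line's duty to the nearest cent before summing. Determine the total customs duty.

£74,676.12

Line 1 (9503.63, Eriia, 3,557 units, £265,956.89):
Base rate for 9503.63 is 13% + £1.47/unit.
Origin Eriia is the FTA partner but 9503.63 is not on the preference list; base rate stands.
The additional-duty order on 9503.63 targets Belova, not Eriia; it does not apply.
Duty = £265,956.89 × 13% + 3,557 × £1.47 = £39,803.19.
Line 2 (2227.80, Eriia, 3,838 units, £264,822.00):
Base rate for 2227.80 is 17.5% + £0.11/unit.
Origin Eriia qualifies under the Astar–Eriia agreement and 2227.80 is covered: preferential rate 9% applies instead.
Duty = £264,822.00 × 9% = £23,833.98.
Line 3 (6842.44, Hesland, 2,295 kg, £44,155.80):
Base rate for 6842.44 is 25%.
The additional-duty order on 6842.44 targets Belova, not Hesland; it does not apply.
Duty = £44,155.80 × 25% = £11,038.95.
Total = £39,803.19 + £23,833.98 + £11,038.95 = £74,676.12.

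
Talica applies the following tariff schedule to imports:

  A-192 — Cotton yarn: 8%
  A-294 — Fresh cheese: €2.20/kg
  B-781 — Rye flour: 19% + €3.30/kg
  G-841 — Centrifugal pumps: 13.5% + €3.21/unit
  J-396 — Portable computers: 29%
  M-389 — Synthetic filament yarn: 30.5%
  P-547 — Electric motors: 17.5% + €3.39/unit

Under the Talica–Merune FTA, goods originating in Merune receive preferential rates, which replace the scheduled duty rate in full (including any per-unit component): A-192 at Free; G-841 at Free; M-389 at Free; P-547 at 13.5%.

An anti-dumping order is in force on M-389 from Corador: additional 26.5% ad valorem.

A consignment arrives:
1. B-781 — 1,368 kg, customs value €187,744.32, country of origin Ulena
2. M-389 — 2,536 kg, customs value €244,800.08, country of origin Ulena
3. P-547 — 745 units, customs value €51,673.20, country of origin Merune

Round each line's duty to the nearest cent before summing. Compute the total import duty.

Line 1 (B-781, Ulena, 1,368 kg, €187,744.32):
Base rate for B-781 is 19% + €3.30/kg.
Duty = €187,744.32 × 19% + 1,368 × €3.30 = €40,185.82.
Line 2 (M-389, Ulena, 2,536 kg, €244,800.08):
Base rate for M-389 is 30.5%.
M-389 has an FTA preferential rate, but origin Ulena is not Merune; base rate stands.
The additional-duty order on M-389 targets Corador, not Ulena; it does not apply.
Duty = €244,800.08 × 30.5% = €74,664.02.
Line 3 (P-547, Merune, 745 units, €51,673.20):
Base rate for P-547 is 17.5% + €3.39/unit.
Origin Merune qualifies under the Talica–Merune agreement and P-547 is covered: preferential rate 13.5% applies instead.
Duty = €51,673.20 × 13.5% = €6,975.88.
Total = €40,185.82 + €74,664.02 + €6,975.88 = €121,825.72.

€121,825.72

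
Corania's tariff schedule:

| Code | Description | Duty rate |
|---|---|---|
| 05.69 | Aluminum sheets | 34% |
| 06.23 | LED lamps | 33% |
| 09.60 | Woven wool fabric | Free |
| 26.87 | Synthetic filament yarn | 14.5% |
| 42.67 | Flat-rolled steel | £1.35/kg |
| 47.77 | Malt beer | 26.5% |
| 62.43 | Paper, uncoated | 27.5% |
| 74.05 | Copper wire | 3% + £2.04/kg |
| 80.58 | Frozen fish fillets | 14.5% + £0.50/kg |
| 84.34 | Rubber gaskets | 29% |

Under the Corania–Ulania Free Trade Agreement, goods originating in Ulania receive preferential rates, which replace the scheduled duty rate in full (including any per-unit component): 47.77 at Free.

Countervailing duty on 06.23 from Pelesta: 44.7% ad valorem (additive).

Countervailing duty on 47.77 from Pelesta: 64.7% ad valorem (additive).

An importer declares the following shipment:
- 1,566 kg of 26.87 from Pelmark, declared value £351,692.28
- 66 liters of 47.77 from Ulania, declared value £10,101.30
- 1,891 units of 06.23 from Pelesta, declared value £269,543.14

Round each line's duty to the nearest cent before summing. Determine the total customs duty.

Line 1 (26.87, Pelmark, 1,566 kg, £351,692.28):
Base rate for 26.87 is 14.5%.
Duty = £351,692.28 × 14.5% = £50,995.38.
Line 2 (47.77, Ulania, 66 liters, £10,101.30):
Base rate for 47.77 is 26.5%.
Origin Ulania qualifies under the Corania–Ulania agreement and 47.77 is covered: preferential rate Free applies instead.
The additional-duty order on 47.77 targets Pelesta, not Ulania; it does not apply.
Duty = £10,101.30 × 0% = £0.00.
Line 3 (06.23, Pelesta, 1,891 units, £269,543.14):
Base rate for 06.23 is 33%.
Additional duty on 06.23 from Pelesta: +44.7%. Applied ad valorem rate: 33% + 44.7% = 77.7%.
Duty = £269,543.14 × 77.7% = £209,435.02.
Total = £50,995.38 + £0.00 + £209,435.02 = £260,430.40.

£260,430.40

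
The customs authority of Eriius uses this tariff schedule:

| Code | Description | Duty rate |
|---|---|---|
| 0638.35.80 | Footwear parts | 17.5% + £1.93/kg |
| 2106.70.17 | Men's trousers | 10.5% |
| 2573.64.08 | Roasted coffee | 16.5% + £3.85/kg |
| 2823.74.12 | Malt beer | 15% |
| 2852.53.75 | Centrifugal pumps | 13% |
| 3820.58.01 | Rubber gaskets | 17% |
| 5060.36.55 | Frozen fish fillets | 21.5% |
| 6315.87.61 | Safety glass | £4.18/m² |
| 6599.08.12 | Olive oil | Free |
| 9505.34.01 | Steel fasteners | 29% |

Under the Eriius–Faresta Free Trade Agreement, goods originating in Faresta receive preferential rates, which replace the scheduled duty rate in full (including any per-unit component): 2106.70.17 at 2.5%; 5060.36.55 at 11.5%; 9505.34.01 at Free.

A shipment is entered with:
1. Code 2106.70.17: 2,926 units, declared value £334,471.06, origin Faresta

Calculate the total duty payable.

Line 1 (2106.70.17, Faresta, 2,926 units, £334,471.06):
Base rate for 2106.70.17 is 10.5%.
Origin Faresta qualifies under the Eriius–Faresta agreement and 2106.70.17 is covered: preferential rate 2.5% applies instead.
Duty = £334,471.06 × 2.5% = £8,361.78.

£8,361.78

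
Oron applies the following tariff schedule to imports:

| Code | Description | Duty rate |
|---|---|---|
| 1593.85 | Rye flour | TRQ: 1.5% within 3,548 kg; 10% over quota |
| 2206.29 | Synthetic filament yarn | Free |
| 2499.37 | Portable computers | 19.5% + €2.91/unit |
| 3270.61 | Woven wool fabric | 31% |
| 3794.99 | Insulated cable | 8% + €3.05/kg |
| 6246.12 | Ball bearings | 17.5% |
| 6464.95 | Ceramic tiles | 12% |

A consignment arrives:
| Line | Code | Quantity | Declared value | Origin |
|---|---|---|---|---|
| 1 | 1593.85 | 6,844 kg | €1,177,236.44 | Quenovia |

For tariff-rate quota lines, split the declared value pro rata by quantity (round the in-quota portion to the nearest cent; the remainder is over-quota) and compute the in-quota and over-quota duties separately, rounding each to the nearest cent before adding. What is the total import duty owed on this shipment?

Line 1 (1593.85, Quenovia, 6,844 kg, €1,177,236.44):
Code 1593.85 is under a tariff-rate quota (threshold 3,548 kg). In-quota: 3,548 kg at 1.5%; over-quota: 3,296 kg at 10%.
Pro-rata value split: in-quota = €1,177,236.44 × 3,548/6,844 = €610,291.48; over-quota = €1,177,236.44 − €610,291.48 = €566,944.96.
In-quota duty = €610,291.48 × 1.5% = €9,154.37. Over-quota duty = €566,944.96 × 10% = €56,694.50.
Line duty = €9,154.37 + €56,694.50 = €65,848.87.

€65,848.87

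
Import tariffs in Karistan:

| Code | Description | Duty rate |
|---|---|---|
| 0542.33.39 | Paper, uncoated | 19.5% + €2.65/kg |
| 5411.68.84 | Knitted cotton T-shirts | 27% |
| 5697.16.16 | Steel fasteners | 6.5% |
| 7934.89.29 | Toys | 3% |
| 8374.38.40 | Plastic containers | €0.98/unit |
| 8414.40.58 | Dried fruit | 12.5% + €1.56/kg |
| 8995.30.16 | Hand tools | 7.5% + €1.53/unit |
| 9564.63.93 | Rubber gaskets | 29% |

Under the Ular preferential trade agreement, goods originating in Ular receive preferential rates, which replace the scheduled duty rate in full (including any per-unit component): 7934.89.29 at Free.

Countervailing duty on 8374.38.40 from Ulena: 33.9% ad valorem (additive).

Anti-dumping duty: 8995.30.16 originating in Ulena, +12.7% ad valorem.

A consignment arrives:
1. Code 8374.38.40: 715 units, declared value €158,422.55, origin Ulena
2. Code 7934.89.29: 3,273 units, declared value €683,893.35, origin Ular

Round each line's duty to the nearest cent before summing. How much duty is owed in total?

€54,405.94

Line 1 (8374.38.40, Ulena, 715 units, €158,422.55):
Base rate for 8374.38.40 is €0.98/unit.
Additional duty on 8374.38.40 from Ulena: +33.9% ad valorem. Applied ad valorem rate = 33.9%.
Duty = €158,422.55 × 33.9% + 715 × €0.98 = €54,405.94.
Line 2 (7934.89.29, Ular, 3,273 units, €683,893.35):
Base rate for 7934.89.29 is 3%.
Origin Ular qualifies under the Karistan–Ular agreement and 7934.89.29 is covered: preferential rate Free applies instead.
Duty = €683,893.35 × 0% = €0.00.
Total = €54,405.94 + €0.00 = €54,405.94.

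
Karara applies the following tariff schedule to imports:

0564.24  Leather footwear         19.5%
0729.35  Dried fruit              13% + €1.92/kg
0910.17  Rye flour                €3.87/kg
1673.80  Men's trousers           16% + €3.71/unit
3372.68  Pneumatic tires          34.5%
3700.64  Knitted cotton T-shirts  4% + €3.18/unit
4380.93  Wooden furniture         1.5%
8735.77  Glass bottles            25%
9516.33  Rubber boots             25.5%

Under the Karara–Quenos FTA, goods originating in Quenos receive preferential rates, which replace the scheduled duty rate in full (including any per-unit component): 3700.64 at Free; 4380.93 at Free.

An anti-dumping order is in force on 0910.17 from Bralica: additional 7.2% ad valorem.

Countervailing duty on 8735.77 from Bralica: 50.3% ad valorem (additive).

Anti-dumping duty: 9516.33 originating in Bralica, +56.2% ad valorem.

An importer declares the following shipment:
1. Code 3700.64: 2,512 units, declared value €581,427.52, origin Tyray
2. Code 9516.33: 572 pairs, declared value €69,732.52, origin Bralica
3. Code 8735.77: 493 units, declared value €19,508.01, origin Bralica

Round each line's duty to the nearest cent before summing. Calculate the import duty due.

€102,906.26

Line 1 (3700.64, Tyray, 2,512 units, €581,427.52):
Base rate for 3700.64 is 4% + €3.18/unit.
3700.64 has an FTA preferential rate, but origin Tyray is not Quenos; base rate stands.
Duty = €581,427.52 × 4% + 2,512 × €3.18 = €31,245.26.
Line 2 (9516.33, Bralica, 572 pairs, €69,732.52):
Base rate for 9516.33 is 25.5%.
Additional duty on 9516.33 from Bralica: +56.2%. Applied ad valorem rate: 25.5% + 56.2% = 81.7%.
Duty = €69,732.52 × 81.7% = €56,971.47.
Line 3 (8735.77, Bralica, 493 units, €19,508.01):
Base rate for 8735.77 is 25%.
Additional duty on 8735.77 from Bralica: +50.3%. Applied ad valorem rate: 25% + 50.3% = 75.3%.
Duty = €19,508.01 × 75.3% = €14,689.53.
Total = €31,245.26 + €56,971.47 + €14,689.53 = €102,906.26.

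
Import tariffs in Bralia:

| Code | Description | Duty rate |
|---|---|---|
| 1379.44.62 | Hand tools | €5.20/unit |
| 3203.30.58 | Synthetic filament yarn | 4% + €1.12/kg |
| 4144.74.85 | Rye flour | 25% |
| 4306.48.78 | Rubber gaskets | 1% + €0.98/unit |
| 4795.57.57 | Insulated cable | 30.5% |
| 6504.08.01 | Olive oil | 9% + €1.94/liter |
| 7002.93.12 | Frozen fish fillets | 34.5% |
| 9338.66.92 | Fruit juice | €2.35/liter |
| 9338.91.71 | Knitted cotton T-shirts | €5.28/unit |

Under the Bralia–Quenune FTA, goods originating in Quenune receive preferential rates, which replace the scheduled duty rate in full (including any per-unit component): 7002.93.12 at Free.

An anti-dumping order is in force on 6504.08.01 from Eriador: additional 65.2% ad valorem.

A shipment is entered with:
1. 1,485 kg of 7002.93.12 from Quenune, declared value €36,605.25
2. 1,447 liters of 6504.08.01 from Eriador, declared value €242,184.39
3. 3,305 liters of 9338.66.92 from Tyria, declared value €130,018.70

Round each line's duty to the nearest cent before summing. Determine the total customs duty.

Line 1 (7002.93.12, Quenune, 1,485 kg, €36,605.25):
Base rate for 7002.93.12 is 34.5%.
Origin Quenune qualifies under the Bralia–Quenune agreement and 7002.93.12 is covered: preferential rate Free applies instead.
Duty = €36,605.25 × 0% = €0.00.
Line 2 (6504.08.01, Eriador, 1,447 liters, €242,184.39):
Base rate for 6504.08.01 is 9% + €1.94/liter.
Additional duty on 6504.08.01 from Eriador: +65.2%. Applied ad valorem rate: 9% + 65.2% = 74.2%.
Duty = €242,184.39 × 74.2% + 1,447 × €1.94 = €182,508.00.
Line 3 (9338.66.92, Tyria, 3,305 liters, €130,018.70):
Base rate for 9338.66.92 is €2.35/liter.
Duty = 3,305 × €2.35 = €7,766.75.
Total = €0.00 + €182,508.00 + €7,766.75 = €190,274.75.

€190,274.75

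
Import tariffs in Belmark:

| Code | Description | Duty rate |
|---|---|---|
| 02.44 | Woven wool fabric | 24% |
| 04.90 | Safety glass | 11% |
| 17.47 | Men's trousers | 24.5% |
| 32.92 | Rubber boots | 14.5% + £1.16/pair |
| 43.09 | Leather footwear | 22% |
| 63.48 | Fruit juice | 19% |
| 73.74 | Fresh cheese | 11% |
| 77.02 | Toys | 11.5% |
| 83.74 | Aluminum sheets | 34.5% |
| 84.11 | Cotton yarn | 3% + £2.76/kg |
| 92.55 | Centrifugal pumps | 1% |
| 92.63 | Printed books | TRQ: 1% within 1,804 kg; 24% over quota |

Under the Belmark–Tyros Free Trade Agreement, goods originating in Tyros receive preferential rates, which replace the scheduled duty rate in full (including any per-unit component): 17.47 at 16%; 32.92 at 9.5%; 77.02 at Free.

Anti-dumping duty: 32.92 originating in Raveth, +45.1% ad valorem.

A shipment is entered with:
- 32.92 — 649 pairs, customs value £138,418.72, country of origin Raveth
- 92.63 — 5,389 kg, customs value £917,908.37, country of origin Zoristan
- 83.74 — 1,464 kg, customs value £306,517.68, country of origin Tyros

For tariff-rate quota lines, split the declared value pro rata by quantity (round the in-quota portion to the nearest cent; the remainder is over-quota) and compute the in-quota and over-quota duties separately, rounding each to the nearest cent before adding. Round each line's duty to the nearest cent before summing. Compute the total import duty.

£338,623.68

Line 1 (32.92, Raveth, 649 pairs, £138,418.72):
Base rate for 32.92 is 14.5% + £1.16/pair.
32.92 has an FTA preferential rate, but origin Raveth is not Tyros; base rate stands.
Additional duty on 32.92 from Raveth: +45.1%. Applied ad valorem rate: 14.5% + 45.1% = 59.6%.
Duty = £138,418.72 × 59.6% + 649 × £1.16 = £83,250.40.
Line 2 (92.63, Zoristan, 5,389 kg, £917,908.37):
Code 92.63 is under a tariff-rate quota (threshold 1,804 kg). In-quota: 1,804 kg at 1%; over-quota: 3,585 kg at 24%.
Pro-rata value split: in-quota = £917,908.37 × 1,804/5,389 = £307,275.32; over-quota = £917,908.37 − £307,275.32 = £610,633.05.
In-quota duty = £307,275.32 × 1% = £3,072.75. Over-quota duty = £610,633.05 × 24% = £146,551.93.
Line duty = £3,072.75 + £146,551.93 = £149,624.68.
Line 3 (83.74, Tyros, 1,464 kg, £306,517.68):
Base rate for 83.74 is 34.5%.
Origin Tyros is the FTA partner but 83.74 is not on the preference list; base rate stands.
Duty = £306,517.68 × 34.5% = £105,748.60.
Total = £83,250.40 + £149,624.68 + £105,748.60 = £338,623.68.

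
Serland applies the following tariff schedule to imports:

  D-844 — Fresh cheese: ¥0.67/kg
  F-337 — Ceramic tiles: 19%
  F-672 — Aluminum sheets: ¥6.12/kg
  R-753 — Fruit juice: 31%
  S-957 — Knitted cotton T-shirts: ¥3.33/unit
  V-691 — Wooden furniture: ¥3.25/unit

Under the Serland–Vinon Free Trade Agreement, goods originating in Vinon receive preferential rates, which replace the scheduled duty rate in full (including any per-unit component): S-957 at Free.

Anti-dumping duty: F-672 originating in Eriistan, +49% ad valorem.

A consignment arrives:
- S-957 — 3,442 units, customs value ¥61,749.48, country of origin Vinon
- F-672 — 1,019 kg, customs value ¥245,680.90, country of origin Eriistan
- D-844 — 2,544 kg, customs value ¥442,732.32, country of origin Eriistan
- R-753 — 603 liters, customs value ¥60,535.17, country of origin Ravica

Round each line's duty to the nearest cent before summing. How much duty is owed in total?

Line 1 (S-957, Vinon, 3,442 units, ¥61,749.48):
Base rate for S-957 is ¥3.33/unit.
Origin Vinon qualifies under the Serland–Vinon agreement and S-957 is covered: preferential rate Free applies instead.
Duty = ¥61,749.48 × 0% = ¥0.00.
Line 2 (F-672, Eriistan, 1,019 kg, ¥245,680.90):
Base rate for F-672 is ¥6.12/kg.
Additional duty on F-672 from Eriistan: +49% ad valorem. Applied ad valorem rate = 49%.
Duty = ¥245,680.90 × 49% + 1,019 × ¥6.12 = ¥126,619.92.
Line 3 (D-844, Eriistan, 2,544 kg, ¥442,732.32):
Base rate for D-844 is ¥0.67/kg.
Duty = 2,544 × ¥0.67 = ¥1,704.48.
Line 4 (R-753, Ravica, 603 liters, ¥60,535.17):
Base rate for R-753 is 31%.
Duty = ¥60,535.17 × 31% = ¥18,765.90.
Total = ¥0.00 + ¥126,619.92 + ¥1,704.48 + ¥18,765.90 = ¥147,090.30.

¥147,090.30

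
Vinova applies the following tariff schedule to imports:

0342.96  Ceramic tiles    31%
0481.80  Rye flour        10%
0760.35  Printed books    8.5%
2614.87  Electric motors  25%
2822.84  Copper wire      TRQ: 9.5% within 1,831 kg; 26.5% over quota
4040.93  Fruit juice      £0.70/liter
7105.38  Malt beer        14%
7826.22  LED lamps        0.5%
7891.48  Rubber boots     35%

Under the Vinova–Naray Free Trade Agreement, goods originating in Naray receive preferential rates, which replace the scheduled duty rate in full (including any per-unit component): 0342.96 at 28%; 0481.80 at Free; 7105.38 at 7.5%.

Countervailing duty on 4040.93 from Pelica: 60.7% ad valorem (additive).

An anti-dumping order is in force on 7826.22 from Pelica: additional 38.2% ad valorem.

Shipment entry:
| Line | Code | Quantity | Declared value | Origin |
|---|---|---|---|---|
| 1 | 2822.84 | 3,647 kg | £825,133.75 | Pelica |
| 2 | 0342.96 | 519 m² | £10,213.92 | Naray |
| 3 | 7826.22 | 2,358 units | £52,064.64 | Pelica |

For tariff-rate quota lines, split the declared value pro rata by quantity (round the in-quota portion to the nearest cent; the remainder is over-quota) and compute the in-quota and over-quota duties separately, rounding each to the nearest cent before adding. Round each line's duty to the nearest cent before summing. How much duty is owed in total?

Line 1 (2822.84, Pelica, 3,647 kg, £825,133.75):
Code 2822.84 is under a tariff-rate quota (threshold 1,831 kg). In-quota: 1,831 kg at 9.5%; over-quota: 1,816 kg at 26.5%.
Pro-rata value split: in-quota = £825,133.75 × 1,831/3,647 = £414,263.75; over-quota = £825,133.75 − £414,263.75 = £410,870.00.
In-quota duty = £414,263.75 × 9.5% = £39,355.06. Over-quota duty = £410,870.00 × 26.5% = £108,880.55.
Line duty = £39,355.06 + £108,880.55 = £148,235.61.
Line 2 (0342.96, Naray, 519 m², £10,213.92):
Base rate for 0342.96 is 31%.
Origin Naray qualifies under the Vinova–Naray agreement and 0342.96 is covered: preferential rate 28% applies instead.
Duty = £10,213.92 × 28% = £2,859.90.
Line 3 (7826.22, Pelica, 2,358 units, £52,064.64):
Base rate for 7826.22 is 0.5%.
Additional duty on 7826.22 from Pelica: +38.2%. Applied ad valorem rate: 0.5% + 38.2% = 38.7%.
Duty = £52,064.64 × 38.7% = £20,149.02.
Total = £148,235.61 + £2,859.90 + £20,149.02 = £171,244.53.

£171,244.53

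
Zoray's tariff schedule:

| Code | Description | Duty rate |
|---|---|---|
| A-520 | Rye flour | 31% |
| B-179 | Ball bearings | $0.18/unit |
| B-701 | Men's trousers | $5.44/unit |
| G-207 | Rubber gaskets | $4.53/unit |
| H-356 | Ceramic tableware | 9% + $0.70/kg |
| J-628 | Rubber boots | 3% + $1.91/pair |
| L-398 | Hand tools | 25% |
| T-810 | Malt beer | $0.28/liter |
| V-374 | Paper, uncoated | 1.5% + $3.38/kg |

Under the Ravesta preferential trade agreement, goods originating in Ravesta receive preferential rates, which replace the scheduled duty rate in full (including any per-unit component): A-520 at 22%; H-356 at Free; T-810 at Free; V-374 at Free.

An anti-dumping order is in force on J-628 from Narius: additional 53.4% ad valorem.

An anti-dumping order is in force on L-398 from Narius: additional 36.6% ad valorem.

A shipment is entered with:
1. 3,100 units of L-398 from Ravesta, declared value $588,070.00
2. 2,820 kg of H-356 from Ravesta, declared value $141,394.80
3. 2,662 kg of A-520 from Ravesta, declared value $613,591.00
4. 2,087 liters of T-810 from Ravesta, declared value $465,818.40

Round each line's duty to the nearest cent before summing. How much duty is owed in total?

Line 1 (L-398, Ravesta, 3,100 units, $588,070.00):
Base rate for L-398 is 25%.
Origin Ravesta is the FTA partner but L-398 is not on the preference list; base rate stands.
The additional-duty order on L-398 targets Narius, not Ravesta; it does not apply.
Duty = $588,070.00 × 25% = $147,017.50.
Line 2 (H-356, Ravesta, 2,820 kg, $141,394.80):
Base rate for H-356 is 9% + $0.70/kg.
Origin Ravesta qualifies under the Zoray–Ravesta agreement and H-356 is covered: preferential rate Free applies instead.
Duty = $141,394.80 × 0% = $0.00.
Line 3 (A-520, Ravesta, 2,662 kg, $613,591.00):
Base rate for A-520 is 31%.
Origin Ravesta qualifies under the Zoray–Ravesta agreement and A-520 is covered: preferential rate 22% applies instead.
Duty = $613,591.00 × 22% = $134,990.02.
Line 4 (T-810, Ravesta, 2,087 liters, $465,818.40):
Base rate for T-810 is $0.28/liter.
Origin Ravesta qualifies under the Zoray–Ravesta agreement and T-810 is covered: preferential rate Free applies instead.
Duty = $465,818.40 × 0% = $0.00.
Total = $147,017.50 + $0.00 + $134,990.02 + $0.00 = $282,007.52.

$282,007.52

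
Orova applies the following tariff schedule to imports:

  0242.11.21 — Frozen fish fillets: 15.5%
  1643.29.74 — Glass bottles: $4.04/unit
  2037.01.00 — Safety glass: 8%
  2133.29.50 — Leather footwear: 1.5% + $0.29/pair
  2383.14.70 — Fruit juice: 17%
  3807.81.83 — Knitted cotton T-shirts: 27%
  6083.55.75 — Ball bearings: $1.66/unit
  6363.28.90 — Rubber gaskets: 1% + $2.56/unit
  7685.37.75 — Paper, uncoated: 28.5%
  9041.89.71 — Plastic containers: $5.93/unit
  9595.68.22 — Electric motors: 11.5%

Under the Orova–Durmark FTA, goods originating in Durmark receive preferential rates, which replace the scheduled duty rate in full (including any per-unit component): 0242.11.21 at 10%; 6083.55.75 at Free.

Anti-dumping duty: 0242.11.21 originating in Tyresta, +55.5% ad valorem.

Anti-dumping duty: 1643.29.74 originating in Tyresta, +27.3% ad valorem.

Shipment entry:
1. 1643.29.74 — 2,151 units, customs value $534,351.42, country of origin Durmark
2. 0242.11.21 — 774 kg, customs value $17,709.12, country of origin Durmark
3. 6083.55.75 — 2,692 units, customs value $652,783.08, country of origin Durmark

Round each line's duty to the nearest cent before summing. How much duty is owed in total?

$10,460.95

Line 1 (1643.29.74, Durmark, 2,151 units, $534,351.42):
Base rate for 1643.29.74 is $4.04/unit.
Origin Durmark is the FTA partner but 1643.29.74 is not on the preference list; base rate stands.
The additional-duty order on 1643.29.74 targets Tyresta, not Durmark; it does not apply.
Duty = 2,151 × $4.04 = $8,690.04.
Line 2 (0242.11.21, Durmark, 774 kg, $17,709.12):
Base rate for 0242.11.21 is 15.5%.
Origin Durmark qualifies under the Orova–Durmark agreement and 0242.11.21 is covered: preferential rate 10% applies instead.
The additional-duty order on 0242.11.21 targets Tyresta, not Durmark; it does not apply.
Duty = $17,709.12 × 10% = $1,770.91.
Line 3 (6083.55.75, Durmark, 2,692 units, $652,783.08):
Base rate for 6083.55.75 is $1.66/unit.
Origin Durmark qualifies under the Orova–Durmark agreement and 6083.55.75 is covered: preferential rate Free applies instead.
Duty = $652,783.08 × 0% = $0.00.
Total = $8,690.04 + $1,770.91 + $0.00 = $10,460.95.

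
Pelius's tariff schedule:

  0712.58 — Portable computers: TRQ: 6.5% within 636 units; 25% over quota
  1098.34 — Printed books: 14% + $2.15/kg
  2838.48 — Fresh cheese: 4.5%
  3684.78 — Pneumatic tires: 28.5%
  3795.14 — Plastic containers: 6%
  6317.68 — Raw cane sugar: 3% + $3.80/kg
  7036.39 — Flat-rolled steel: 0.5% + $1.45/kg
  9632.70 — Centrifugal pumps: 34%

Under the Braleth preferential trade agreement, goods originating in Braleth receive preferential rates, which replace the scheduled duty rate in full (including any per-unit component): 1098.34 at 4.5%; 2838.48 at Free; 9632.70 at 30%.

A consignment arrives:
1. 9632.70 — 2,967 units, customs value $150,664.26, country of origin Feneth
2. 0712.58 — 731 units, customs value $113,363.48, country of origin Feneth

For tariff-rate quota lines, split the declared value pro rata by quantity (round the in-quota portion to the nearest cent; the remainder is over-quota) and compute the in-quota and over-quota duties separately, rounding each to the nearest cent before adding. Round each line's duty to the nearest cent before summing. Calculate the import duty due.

$61,320.01

Line 1 (9632.70, Feneth, 2,967 units, $150,664.26):
Base rate for 9632.70 is 34%.
9632.70 has an FTA preferential rate, but origin Feneth is not Braleth; base rate stands.
Duty = $150,664.26 × 34% = $51,225.85.
Line 2 (0712.58, Feneth, 731 units, $113,363.48):
Code 0712.58 is under a tariff-rate quota (threshold 636 units). In-quota: 636 units at 6.5%; over-quota: 95 units at 25%.
Pro-rata value split: in-quota = $113,363.48 × 636/731 = $98,630.88; over-quota = $113,363.48 − $98,630.88 = $14,732.60.
In-quota duty = $98,630.88 × 6.5% = $6,411.01. Over-quota duty = $14,732.60 × 25% = $3,683.15.
Line duty = $6,411.01 + $3,683.15 = $10,094.16.
Total = $51,225.85 + $10,094.16 = $61,320.01.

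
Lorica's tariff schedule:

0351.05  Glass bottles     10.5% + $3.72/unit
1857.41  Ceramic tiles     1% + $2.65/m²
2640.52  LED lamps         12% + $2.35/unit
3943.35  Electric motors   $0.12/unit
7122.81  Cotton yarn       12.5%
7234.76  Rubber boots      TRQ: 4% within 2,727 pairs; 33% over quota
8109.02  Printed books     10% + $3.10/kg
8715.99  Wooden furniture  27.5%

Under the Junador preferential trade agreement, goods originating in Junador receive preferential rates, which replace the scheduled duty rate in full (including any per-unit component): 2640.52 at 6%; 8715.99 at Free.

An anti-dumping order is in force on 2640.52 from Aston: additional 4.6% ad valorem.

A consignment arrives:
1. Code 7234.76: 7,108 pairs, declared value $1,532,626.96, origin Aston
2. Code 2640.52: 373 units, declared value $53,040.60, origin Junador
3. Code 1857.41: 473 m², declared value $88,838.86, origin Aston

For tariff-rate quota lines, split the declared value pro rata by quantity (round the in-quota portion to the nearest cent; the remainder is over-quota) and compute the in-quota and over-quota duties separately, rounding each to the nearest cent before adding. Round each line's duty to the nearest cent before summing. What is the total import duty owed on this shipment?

$340,572.41

Line 1 (7234.76, Aston, 7,108 pairs, $1,532,626.96):
Code 7234.76 is under a tariff-rate quota (threshold 2,727 pairs). In-quota: 2,727 pairs at 4%; over-quota: 4,381 pairs at 33%.
Pro-rata value split: in-quota = $1,532,626.96 × 2,727/7,108 = $587,995.74; over-quota = $1,532,626.96 − $587,995.74 = $944,631.22.
In-quota duty = $587,995.74 × 4% = $23,519.83. Over-quota duty = $944,631.22 × 33% = $311,728.30.
Line duty = $23,519.83 + $311,728.30 = $335,248.13.
Line 2 (2640.52, Junador, 373 units, $53,040.60):
Base rate for 2640.52 is 12% + $2.35/unit.
Origin Junador qualifies under the Lorica–Junador agreement and 2640.52 is covered: preferential rate 6% applies instead.
The additional-duty order on 2640.52 targets Aston, not Junador; it does not apply.
Duty = $53,040.60 × 6% = $3,182.44.
Line 3 (1857.41, Aston, 473 m², $88,838.86):
Base rate for 1857.41 is 1% + $2.65/m².
Duty = $88,838.86 × 1% + 473 × $2.65 = $2,141.84.
Total = $335,248.13 + $3,182.44 + $2,141.84 = $340,572.41.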